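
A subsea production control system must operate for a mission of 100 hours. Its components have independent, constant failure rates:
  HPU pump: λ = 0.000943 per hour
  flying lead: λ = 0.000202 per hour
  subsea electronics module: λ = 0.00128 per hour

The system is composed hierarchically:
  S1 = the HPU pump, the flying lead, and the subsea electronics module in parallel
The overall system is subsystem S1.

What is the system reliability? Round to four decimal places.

R(HPU pump) = exp(−0.000943 × 100) = 0.910010
R(flying lead) = exp(−0.000202 × 100) = 0.980003
R(subsea electronics module) = exp(−0.00128 × 100) = 0.879853
Parallel (HPU pump, flying lead, and subsea electronics module): 1 − (1 − 0.910010)(1 − 0.980003)(1 − 0.879853) = 0.9998

0.9998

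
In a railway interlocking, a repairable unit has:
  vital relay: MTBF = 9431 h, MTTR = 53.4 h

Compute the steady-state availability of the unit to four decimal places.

0.9944

A(vital relay) = MTBF/(MTBF+MTTR) = 9431/(9431+53.4) = 0.9944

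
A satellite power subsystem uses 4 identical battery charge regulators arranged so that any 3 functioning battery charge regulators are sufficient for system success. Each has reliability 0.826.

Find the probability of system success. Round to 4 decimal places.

0.8577

R = Σ_{i=3}^{4} C(4,i) p^i (1−p)^{4−i} with p = 0.826
C(4,3)·0.826^3·0.174^1 = 0.392238
C(4,4)·0.826^4·0.174^0 = 0.465501
Sum = 0.8577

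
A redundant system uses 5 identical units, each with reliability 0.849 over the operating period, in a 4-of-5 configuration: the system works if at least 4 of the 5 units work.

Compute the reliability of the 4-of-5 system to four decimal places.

R = Σ_{i=4}^{5} C(5,i) p^i (1−p)^{5−i} with p = 0.849
C(5,4)·0.849^4·0.151^1 = 0.392263
C(5,5)·0.849^5·0.151^0 = 0.441101
Sum = 0.8334

0.8334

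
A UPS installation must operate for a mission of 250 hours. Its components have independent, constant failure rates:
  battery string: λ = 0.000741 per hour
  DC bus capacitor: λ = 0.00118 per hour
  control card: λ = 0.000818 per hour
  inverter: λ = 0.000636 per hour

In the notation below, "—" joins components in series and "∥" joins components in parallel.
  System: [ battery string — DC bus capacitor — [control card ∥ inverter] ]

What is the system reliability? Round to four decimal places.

R(battery string) = exp(−0.000741 × 250) = 0.830897
R(DC bus capacitor) = exp(−0.00118 × 250) = 0.744532
R(control card) = exp(−0.000818 × 250) = 0.815055
R(inverter) = exp(−0.000636 × 250) = 0.852996
Parallel (control card and inverter): 1 − (1 − 0.815055)(1 − 0.852996) = 0.972812
Series (battery string, DC bus capacitor, and [0.972812]): 0.830897 × 0.744532 × 0.972812 = 0.6018

0.6018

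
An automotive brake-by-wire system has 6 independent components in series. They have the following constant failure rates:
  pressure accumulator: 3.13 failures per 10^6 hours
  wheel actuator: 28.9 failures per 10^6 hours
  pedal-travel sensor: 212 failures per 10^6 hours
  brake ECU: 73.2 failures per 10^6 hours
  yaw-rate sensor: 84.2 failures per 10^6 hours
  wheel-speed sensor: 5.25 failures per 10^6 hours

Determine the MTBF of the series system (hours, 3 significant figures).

2460

Series of exponential components: λ_sys = Σ λ_i
λ_sys = 0.00000313 + 0.0000289 + 0.000212 + 0.0000732 + 0.0000842 + 0.00000525 = 4.0668e-04 /h
MTBF = 1 / λ_sys = 2460 h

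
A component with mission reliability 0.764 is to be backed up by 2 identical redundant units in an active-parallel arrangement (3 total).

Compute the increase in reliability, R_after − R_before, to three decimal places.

0.223

R_before = 0.764
R_after = 1 − (1 − 0.764)^3 = 0.987
ΔR = 0.987 − 0.764 = 0.223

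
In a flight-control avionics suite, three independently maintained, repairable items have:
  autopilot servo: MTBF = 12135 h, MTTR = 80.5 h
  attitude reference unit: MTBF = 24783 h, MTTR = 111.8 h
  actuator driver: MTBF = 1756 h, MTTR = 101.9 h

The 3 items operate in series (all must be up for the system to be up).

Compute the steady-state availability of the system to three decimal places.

0.935

A(autopilot servo) = MTBF/(MTBF+MTTR) = 12135/(12135+80.5) = 0.993410
A(attitude reference unit) = MTBF/(MTBF+MTTR) = 24783/(24783+111.8) = 0.995509
A(actuator driver) = MTBF/(MTBF+MTTR) = 1756/(1756+101.9) = 0.945153
Series availability: 0.993410 × 0.995509 × 0.945153 = 0.935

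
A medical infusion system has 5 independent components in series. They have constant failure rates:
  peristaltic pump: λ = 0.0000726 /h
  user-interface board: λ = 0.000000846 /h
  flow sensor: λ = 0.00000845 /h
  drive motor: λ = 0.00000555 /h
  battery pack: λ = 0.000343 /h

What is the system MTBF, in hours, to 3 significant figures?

2320

Series of exponential components: λ_sys = Σ λ_i
λ_sys = 0.0000726 + 0.000000846 + 0.00000845 + 0.00000555 + 0.000343 = 4.3045e-04 /h
MTBF = 1 / λ_sys = 2320 h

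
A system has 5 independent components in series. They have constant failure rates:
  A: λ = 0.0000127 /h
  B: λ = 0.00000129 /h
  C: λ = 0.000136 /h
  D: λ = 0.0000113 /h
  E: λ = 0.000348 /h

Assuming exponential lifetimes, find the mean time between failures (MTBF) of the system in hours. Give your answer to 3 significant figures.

Series of exponential components: λ_sys = Σ λ_i
λ_sys = 0.0000127 + 0.00000129 + 0.000136 + 0.0000113 + 0.000348 = 5.0929e-04 /h
MTBF = 1 / λ_sys = 1960 h

1960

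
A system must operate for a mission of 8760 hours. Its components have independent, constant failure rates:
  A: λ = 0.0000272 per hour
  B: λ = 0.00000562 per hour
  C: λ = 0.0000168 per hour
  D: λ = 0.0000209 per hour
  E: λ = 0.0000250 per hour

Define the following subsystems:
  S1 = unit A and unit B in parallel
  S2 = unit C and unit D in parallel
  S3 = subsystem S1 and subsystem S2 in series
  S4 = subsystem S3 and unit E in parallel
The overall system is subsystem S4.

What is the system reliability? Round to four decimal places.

0.9935

R(A) = exp(−0.0000272 × 8760) = 0.787988
R(B) = exp(−0.00000562 × 8760) = 0.951961
R(C) = exp(−0.0000168 × 8760) = 0.863149
R(D) = exp(−0.0000209 × 8760) = 0.832698
R(E) = exp(−0.0000250 × 8760) = 0.803322
Parallel (A and B): 1 − (1 − 0.787988)(1 − 0.951961) = 0.989815
Parallel (C and D): 1 − (1 − 0.863149)(1 − 0.832698) = 0.977105
Series ([0.989815] and [0.977105]): 0.989815 × 0.977105 = 0.967153
Parallel ([0.967153] and E): 1 − (1 − 0.967153)(1 − 0.803322) = 0.9935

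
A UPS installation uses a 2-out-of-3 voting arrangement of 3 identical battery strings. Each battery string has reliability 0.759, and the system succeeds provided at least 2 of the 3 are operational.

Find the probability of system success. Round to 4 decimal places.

0.8538

R = Σ_{i=2}^{3} C(3,i) p^i (1−p)^{3−i} with p = 0.759
C(3,2)·0.759^2·0.241^1 = 0.416507
C(3,3)·0.759^3·0.241^0 = 0.437245
Sum = 0.8538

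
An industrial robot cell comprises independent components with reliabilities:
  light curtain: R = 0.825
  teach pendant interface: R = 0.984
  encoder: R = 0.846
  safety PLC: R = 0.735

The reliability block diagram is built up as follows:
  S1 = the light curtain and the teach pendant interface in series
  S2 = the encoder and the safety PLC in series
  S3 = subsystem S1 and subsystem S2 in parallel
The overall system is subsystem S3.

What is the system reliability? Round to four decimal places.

0.9288

Series (light curtain and teach pendant interface): 0.825000 × 0.984000 = 0.811800
Series (encoder and safety PLC): 0.846000 × 0.735000 = 0.621810
Parallel ([0.811800] and [0.621810]): 1 − (1 − 0.811800)(1 − 0.621810) = 0.9288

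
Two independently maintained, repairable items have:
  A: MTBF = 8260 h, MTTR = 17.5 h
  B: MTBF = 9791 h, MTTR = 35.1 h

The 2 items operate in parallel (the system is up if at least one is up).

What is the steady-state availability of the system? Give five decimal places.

A(A) = MTBF/(MTBF+MTTR) = 8260/(8260+17.5) = 0.997886
A(B) = MTBF/(MTBF+MTTR) = 9791/(9791+35.1) = 0.996428
Parallel availability: 1 − (1 − 0.997886)(1 − 0.996428) = 0.99999

0.99999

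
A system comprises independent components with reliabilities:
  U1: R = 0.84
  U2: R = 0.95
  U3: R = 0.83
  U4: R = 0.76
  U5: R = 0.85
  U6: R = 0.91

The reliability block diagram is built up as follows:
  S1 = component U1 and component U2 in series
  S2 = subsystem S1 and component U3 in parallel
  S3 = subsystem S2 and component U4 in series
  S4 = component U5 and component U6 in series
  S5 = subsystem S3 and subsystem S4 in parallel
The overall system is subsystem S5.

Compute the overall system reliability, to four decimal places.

Series (U1 and U2): 0.840000 × 0.950000 = 0.798000
Parallel ([0.798000] and U3): 1 − (1 − 0.798000)(1 − 0.830000) = 0.965660
Series ([0.965660] and U4): 0.965660 × 0.760000 = 0.733902
Series (U5 and U6): 0.850000 × 0.910000 = 0.773500
Parallel ([0.733902] and [0.773500]): 1 − (1 − 0.733902)(1 − 0.773500) = 0.9397

0.9397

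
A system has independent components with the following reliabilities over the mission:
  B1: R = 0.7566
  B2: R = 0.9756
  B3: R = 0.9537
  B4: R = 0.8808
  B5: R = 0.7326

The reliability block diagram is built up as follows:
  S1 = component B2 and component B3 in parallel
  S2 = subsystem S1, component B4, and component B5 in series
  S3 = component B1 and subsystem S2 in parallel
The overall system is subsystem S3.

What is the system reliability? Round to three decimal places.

Parallel (B2 and B3): 1 − (1 − 0.97560)(1 − 0.95370) = 0.99887
Series ([0.99887], B4, and B5): 0.99887 × 0.88080 × 0.73260 = 0.64454
Parallel (B1 and [0.64454]): 1 − (1 − 0.75660)(1 − 0.64454) = 0.913

0.913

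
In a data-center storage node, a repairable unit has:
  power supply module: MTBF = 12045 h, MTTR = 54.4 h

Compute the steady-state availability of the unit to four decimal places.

0.9955

A(power supply module) = MTBF/(MTBF+MTTR) = 12045/(12045+54.4) = 0.9955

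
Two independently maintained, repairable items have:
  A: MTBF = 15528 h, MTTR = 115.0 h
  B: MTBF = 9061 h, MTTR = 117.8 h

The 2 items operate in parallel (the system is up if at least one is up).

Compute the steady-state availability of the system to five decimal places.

A(A) = MTBF/(MTBF+MTTR) = 15528/(15528+115.0) = 0.992648
A(B) = MTBF/(MTBF+MTTR) = 9061/(9061+117.8) = 0.987166
Parallel availability: 1 − (1 − 0.992648)(1 − 0.987166) = 0.99991

0.99991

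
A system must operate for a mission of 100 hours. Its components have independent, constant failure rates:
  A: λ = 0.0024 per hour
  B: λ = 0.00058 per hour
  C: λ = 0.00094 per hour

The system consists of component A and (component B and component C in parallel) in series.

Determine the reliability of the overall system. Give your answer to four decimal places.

R(A) = exp(−0.0024 × 100) = 0.786628
R(B) = exp(−0.00058 × 100) = 0.943650
R(C) = exp(−0.00094 × 100) = 0.910283
Parallel (B and C): 1 − (1 − 0.943650)(1 − 0.910283) = 0.994944
Series (A and [0.994944]): 0.786628 × 0.994944 = 0.7827

0.7827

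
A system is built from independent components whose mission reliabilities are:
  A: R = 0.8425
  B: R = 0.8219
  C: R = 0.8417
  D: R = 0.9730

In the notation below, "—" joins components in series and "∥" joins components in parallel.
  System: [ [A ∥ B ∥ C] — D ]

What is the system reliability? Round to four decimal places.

Parallel (A, B, and C): 1 − (1 − 0.842500)(1 − 0.821900)(1 − 0.841700) = 0.995560
Series ([0.995560] and D): 0.995560 × 0.973000 = 0.9687

0.9687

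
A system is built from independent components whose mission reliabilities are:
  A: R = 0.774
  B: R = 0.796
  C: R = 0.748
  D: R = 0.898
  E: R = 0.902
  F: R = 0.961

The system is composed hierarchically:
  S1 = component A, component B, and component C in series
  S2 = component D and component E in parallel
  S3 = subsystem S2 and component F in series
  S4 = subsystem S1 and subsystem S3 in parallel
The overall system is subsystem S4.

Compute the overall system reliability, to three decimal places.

Series (A, B, and C): 0.77400 × 0.79600 × 0.74800 = 0.46085
Parallel (D and E): 1 − (1 − 0.89800)(1 − 0.90200) = 0.99000
Series ([0.99000] and F): 0.99000 × 0.96100 = 0.95139
Parallel ([0.46085] and [0.95139]): 1 − (1 − 0.46085)(1 − 0.95139) = 0.974

0.974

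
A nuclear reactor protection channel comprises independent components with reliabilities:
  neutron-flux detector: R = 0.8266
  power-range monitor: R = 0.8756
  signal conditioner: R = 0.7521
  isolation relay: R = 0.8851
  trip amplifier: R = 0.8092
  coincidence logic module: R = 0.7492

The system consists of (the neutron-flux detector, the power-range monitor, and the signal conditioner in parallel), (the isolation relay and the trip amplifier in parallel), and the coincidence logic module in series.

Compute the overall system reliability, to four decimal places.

Parallel (neutron-flux detector, power-range monitor, and signal conditioner): 1 − (1 − 0.826600)(1 − 0.875600)(1 − 0.752100) = 0.994653
Parallel (isolation relay and trip amplifier): 1 − (1 − 0.885100)(1 − 0.809200) = 0.978077
Series ([0.994653], [0.978077], and coincidence logic module): 0.994653 × 0.978077 × 0.749200 = 0.7289

0.7289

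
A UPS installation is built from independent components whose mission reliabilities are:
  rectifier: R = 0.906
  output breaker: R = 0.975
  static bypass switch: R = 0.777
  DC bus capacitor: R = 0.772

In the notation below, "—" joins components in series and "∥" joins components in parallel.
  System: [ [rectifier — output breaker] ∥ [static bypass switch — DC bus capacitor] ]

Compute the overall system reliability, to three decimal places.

0.953

Series (rectifier and output breaker): 0.90600 × 0.97500 = 0.88335
Series (static bypass switch and DC bus capacitor): 0.77700 × 0.77200 = 0.59984
Parallel ([0.88335] and [0.59984]): 1 − (1 − 0.88335)(1 − 0.59984) = 0.953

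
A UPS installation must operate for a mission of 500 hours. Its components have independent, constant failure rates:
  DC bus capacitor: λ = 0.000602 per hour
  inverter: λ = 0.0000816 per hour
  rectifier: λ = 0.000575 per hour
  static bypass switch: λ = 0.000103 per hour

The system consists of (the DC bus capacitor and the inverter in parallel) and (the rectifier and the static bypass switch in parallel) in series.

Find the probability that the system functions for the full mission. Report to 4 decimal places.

R(DC bus capacitor) = exp(−0.000602 × 500) = 0.740078
R(inverter) = exp(−0.0000816 × 500) = 0.960021
R(rectifier) = exp(−0.000575 × 500) = 0.750137
R(static bypass switch) = exp(−0.000103 × 500) = 0.949804
Parallel (DC bus capacitor and inverter): 1 − (1 − 0.740078)(1 − 0.960021) = 0.989609
Parallel (rectifier and static bypass switch): 1 − (1 − 0.750137)(1 − 0.949804) = 0.987458
Series ([0.989609] and [0.987458]): 0.989609 × 0.987458 = 0.9772

0.9772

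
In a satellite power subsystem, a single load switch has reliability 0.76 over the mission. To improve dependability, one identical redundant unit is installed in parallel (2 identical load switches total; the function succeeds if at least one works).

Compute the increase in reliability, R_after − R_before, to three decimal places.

0.182

R_before = 0.76
R_after = 1 − (1 − 0.76)^2 = 0.942
ΔR = 0.942 − 0.76 = 0.182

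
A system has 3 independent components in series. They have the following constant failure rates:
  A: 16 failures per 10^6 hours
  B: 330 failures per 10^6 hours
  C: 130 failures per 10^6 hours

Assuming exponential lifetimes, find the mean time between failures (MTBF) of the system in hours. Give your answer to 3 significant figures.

Series of exponential components: λ_sys = Σ λ_i
λ_sys = 0.000016 + 0.00033 + 0.00013 = 4.7600e-04 /h
MTBF = 1 / λ_sys = 2100 h

2100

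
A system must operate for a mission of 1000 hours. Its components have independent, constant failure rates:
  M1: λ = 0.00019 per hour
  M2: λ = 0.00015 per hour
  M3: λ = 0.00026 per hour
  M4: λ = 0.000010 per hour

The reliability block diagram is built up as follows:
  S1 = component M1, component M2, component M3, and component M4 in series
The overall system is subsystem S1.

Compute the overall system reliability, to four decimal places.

R(M1) = exp(−0.00019 × 1000) = 0.826959
R(M2) = exp(−0.00015 × 1000) = 0.860708
R(M3) = exp(−0.00026 × 1000) = 0.771052
R(M4) = exp(−0.000010 × 1000) = 0.990050
Series (M1, M2, M3, and M4): 0.826959 × 0.860708 × 0.771052 × 0.990050 = 0.5434

0.5434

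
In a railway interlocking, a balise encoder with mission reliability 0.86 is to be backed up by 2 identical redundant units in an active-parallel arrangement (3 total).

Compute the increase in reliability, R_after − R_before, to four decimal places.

0.1373

R_before = 0.86
R_after = 1 − (1 − 0.86)^3 = 0.9973
ΔR = 0.9973 − 0.86 = 0.1373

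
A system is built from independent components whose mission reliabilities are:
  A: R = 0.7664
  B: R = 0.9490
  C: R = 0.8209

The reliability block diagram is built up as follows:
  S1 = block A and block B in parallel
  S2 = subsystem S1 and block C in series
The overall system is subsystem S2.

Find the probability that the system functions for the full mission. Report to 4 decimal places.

0.8111

Parallel (A and B): 1 − (1 − 0.766400)(1 − 0.949000) = 0.988086
Series ([0.988086] and C): 0.988086 × 0.820900 = 0.8111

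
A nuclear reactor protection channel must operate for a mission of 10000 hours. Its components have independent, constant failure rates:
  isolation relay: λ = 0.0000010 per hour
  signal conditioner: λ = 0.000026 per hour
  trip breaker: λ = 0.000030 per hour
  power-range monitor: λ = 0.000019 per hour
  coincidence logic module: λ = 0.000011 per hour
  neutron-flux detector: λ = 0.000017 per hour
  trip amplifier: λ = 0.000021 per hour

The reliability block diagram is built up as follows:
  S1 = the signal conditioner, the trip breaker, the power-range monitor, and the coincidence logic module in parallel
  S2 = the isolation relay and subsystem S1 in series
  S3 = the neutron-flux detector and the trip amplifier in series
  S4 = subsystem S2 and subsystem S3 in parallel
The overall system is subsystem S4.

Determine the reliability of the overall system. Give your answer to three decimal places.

0.997

R(isolation relay) = exp(−0.0000010 × 10000) = 0.99005
R(signal conditioner) = exp(−0.000026 × 10000) = 0.77105
R(trip breaker) = exp(−0.000030 × 10000) = 0.74082
R(power-range monitor) = exp(−0.000019 × 10000) = 0.82696
R(coincidence logic module) = exp(−0.000011 × 10000) = 0.89583
R(neutron-flux detector) = exp(−0.000017 × 10000) = 0.84366
R(trip amplifier) = exp(−0.000021 × 10000) = 0.81058
Parallel (signal conditioner, trip breaker, power-range monitor, and coincidence logic module): 1 − (1 − 0.77105)(1 − 0.74082)(1 − 0.82696)(1 − 0.89583) = 0.99893
Series (isolation relay and [0.99893]): 0.99005 × 0.99893 = 0.98899
Series (neutron-flux detector and trip amplifier): 0.84366 × 0.81058 = 0.68385
Parallel ([0.98899] and [0.68385]): 1 − (1 − 0.98899)(1 − 0.68385) = 0.997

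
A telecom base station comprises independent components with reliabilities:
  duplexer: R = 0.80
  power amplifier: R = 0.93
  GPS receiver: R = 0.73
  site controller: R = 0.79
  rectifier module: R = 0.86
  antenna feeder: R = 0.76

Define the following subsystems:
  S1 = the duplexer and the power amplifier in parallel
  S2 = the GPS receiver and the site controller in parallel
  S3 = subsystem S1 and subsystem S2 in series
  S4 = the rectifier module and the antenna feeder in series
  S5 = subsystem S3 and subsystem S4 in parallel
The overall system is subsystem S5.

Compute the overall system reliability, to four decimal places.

0.9758

Parallel (duplexer and power amplifier): 1 − (1 − 0.800000)(1 − 0.930000) = 0.986000
Parallel (GPS receiver and site controller): 1 − (1 − 0.730000)(1 − 0.790000) = 0.943300
Series ([0.986000] and [0.943300]): 0.986000 × 0.943300 = 0.930094
Series (rectifier module and antenna feeder): 0.860000 × 0.760000 = 0.653600
Parallel ([0.930094] and [0.653600]): 1 − (1 − 0.930094)(1 − 0.653600) = 0.9758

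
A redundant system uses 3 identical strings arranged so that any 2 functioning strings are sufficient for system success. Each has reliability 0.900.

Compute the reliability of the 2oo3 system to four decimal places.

R = Σ_{i=2}^{3} C(3,i) p^i (1−p)^{3−i} with p = 0.900
C(3,2)·0.900^2·0.100^1 = 0.243000
C(3,3)·0.900^3·0.100^0 = 0.729000
Sum = 0.9720

0.9720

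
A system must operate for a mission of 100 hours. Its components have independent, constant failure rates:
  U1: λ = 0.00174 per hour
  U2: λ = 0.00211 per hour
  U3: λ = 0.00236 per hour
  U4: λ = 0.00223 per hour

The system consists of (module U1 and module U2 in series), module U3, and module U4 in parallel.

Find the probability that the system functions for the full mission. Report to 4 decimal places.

R(U1) = exp(−0.00174 × 100) = 0.840297
R(U2) = exp(−0.00211 × 100) = 0.809774
R(U3) = exp(−0.00236 × 100) = 0.789781
R(U4) = exp(−0.00223 × 100) = 0.800115
Series (U1 and U2): 0.840297 × 0.809774 = 0.680451
Parallel ([0.680451], U3, and U4): 1 − (1 − 0.680451)(1 − 0.789781)(1 − 0.800115) = 0.9866

0.9866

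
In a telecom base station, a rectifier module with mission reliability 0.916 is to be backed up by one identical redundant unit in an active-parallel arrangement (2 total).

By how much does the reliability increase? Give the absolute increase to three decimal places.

R_before = 0.916
R_after = 1 − (1 − 0.916)^2 = 0.993
ΔR = 0.993 − 0.916 = 0.077

0.077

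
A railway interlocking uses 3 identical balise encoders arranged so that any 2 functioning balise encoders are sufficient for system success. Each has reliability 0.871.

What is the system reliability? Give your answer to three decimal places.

0.954

R = Σ_{i=2}^{3} C(3,i) p^i (1−p)^{3−i} with p = 0.871
C(3,2)·0.871^2·0.129^1 = 0.29359
C(3,3)·0.871^3·0.129^0 = 0.66078
Sum = 0.954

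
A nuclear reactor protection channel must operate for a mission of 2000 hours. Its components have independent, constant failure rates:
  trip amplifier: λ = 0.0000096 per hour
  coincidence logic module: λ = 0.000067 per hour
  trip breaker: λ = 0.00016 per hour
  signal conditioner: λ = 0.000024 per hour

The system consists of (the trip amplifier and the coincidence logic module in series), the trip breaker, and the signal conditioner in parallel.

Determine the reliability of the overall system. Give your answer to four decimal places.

0.9982

R(trip amplifier) = exp(−0.0000096 × 2000) = 0.980983
R(coincidence logic module) = exp(−0.000067 × 2000) = 0.874590
R(trip breaker) = exp(−0.00016 × 2000) = 0.726149
R(signal conditioner) = exp(−0.000024 × 2000) = 0.953134
Series (trip amplifier and coincidence logic module): 0.980983 × 0.874590 = 0.857958
Parallel ([0.857958], trip breaker, and signal conditioner): 1 − (1 − 0.857958)(1 − 0.726149)(1 − 0.953134) = 0.9982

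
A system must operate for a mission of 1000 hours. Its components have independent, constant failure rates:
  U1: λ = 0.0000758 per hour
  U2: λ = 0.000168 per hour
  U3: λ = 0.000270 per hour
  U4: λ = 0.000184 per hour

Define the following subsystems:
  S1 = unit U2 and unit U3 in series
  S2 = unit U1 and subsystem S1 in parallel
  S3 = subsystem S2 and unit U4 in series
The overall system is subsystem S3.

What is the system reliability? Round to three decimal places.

R(U1) = exp(−0.0000758 × 1000) = 0.92700
R(U2) = exp(−0.000168 × 1000) = 0.84535
R(U3) = exp(−0.000270 × 1000) = 0.76338
R(U4) = exp(−0.000184 × 1000) = 0.83194
Series (U2 and U3): 0.84535 × 0.76338 = 0.64532
Parallel (U1 and [0.64532]): 1 − (1 − 0.92700)(1 − 0.64532) = 0.97411
Series ([0.97411] and U4): 0.97411 × 0.83194 = 0.810

0.810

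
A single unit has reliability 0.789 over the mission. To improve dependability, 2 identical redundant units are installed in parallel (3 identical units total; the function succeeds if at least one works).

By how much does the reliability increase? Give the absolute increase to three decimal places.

R_before = 0.789
R_after = 1 − (1 − 0.789)^3 = 0.991
ΔR = 0.991 − 0.789 = 0.202

0.202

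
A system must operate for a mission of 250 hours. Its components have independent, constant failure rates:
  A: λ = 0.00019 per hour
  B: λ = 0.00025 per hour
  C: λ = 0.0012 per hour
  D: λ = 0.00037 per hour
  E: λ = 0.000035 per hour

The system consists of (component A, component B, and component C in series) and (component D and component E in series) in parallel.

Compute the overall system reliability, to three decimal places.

R(A) = exp(−0.00019 × 250) = 0.95361
R(B) = exp(−0.00025 × 250) = 0.93941
R(C) = exp(−0.0012 × 250) = 0.74082
R(D) = exp(−0.00037 × 250) = 0.91165
R(E) = exp(−0.000035 × 250) = 0.99129
Series (A, B, and C): 0.95361 × 0.93941 × 0.74082 = 0.66365
Series (D and E): 0.91165 × 0.99129 = 0.90371
Parallel ([0.66365] and [0.90371]): 1 − (1 − 0.66365)(1 − 0.90371) = 0.968

0.968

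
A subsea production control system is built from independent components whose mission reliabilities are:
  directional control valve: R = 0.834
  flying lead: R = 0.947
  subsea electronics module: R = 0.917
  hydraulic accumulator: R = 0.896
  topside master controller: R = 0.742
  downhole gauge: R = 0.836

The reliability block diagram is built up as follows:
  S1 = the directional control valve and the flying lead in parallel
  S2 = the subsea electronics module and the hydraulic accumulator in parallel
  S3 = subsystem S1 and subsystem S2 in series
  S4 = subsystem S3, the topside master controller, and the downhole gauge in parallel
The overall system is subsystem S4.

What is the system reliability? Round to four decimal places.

0.9993

Parallel (directional control valve and flying lead): 1 − (1 − 0.834000)(1 − 0.947000) = 0.991202
Parallel (subsea electronics module and hydraulic accumulator): 1 − (1 − 0.917000)(1 − 0.896000) = 0.991368
Series ([0.991202] and [0.991368]): 0.991202 × 0.991368 = 0.982646
Parallel ([0.982646], topside master controller, and downhole gauge): 1 − (1 − 0.982646)(1 − 0.742000)(1 − 0.836000) = 0.9993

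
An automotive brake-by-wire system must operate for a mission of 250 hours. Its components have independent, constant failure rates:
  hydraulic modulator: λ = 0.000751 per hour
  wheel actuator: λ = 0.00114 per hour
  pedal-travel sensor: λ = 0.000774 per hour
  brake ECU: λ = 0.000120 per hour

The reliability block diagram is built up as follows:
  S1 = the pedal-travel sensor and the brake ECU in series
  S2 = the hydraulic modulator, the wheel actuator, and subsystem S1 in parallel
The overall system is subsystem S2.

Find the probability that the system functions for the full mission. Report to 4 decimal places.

0.9915

R(hydraulic modulator) = exp(−0.000751 × 250) = 0.828822
R(wheel actuator) = exp(−0.00114 × 250) = 0.752014
R(pedal-travel sensor) = exp(−0.000774 × 250) = 0.824070
R(brake ECU) = exp(−0.000120 × 250) = 0.970446
Series (pedal-travel sensor and brake ECU): 0.824070 × 0.970446 = 0.799715
Parallel (hydraulic modulator, wheel actuator, and [0.799715]): 1 − (1 − 0.828822)(1 − 0.752014)(1 − 0.799715) = 0.9915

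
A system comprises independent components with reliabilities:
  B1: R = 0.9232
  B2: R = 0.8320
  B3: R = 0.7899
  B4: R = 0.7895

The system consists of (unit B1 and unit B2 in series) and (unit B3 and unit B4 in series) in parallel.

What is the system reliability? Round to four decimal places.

Series (B1 and B2): 0.923200 × 0.832000 = 0.768102
Series (B3 and B4): 0.789900 × 0.789500 = 0.623626
Parallel ([0.768102] and [0.623626]): 1 − (1 − 0.768102)(1 − 0.623626) = 0.9127

0.9127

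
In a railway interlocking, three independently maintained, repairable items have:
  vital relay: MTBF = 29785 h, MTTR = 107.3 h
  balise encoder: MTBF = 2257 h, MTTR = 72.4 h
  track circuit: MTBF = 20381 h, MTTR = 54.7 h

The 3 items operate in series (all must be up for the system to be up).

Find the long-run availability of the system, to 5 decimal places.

0.96286

A(vital relay) = MTBF/(MTBF+MTTR) = 29785/(29785+107.3) = 0.996410
A(balise encoder) = MTBF/(MTBF+MTTR) = 2257/(2257+72.4) = 0.968919
A(track circuit) = MTBF/(MTBF+MTTR) = 20381/(20381+54.7) = 0.997323
Series availability: 0.996410 × 0.968919 × 0.997323 = 0.96286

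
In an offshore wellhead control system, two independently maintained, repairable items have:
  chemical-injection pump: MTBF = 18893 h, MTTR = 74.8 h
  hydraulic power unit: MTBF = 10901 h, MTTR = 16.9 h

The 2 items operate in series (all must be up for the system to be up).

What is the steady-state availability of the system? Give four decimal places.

0.9945

A(chemical-injection pump) = MTBF/(MTBF+MTTR) = 18893/(18893+74.8) = 0.996056
A(hydraulic power unit) = MTBF/(MTBF+MTTR) = 10901/(10901+16.9) = 0.998452
Series availability: 0.996056 × 0.998452 = 0.9945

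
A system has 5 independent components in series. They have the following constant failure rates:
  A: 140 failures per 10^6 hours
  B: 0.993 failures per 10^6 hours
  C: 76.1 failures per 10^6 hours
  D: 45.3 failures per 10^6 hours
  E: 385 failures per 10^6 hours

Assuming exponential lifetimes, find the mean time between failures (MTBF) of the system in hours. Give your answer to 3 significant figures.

Series of exponential components: λ_sys = Σ λ_i
λ_sys = 0.000140 + 0.000000993 + 0.0000761 + 0.0000453 + 0.000385 = 6.4739e-04 /h
MTBF = 1 / λ_sys = 1540 h

1540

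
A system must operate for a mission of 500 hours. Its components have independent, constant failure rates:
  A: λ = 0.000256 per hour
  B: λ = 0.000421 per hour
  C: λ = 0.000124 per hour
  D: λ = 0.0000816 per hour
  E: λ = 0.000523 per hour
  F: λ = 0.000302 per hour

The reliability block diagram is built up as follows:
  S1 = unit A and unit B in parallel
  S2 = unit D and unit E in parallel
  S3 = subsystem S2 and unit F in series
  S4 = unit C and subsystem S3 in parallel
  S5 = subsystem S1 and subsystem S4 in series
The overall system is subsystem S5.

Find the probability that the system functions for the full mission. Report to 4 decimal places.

R(A) = exp(−0.000256 × 500) = 0.879853
R(B) = exp(−0.000421 × 500) = 0.810179
R(C) = exp(−0.000124 × 500) = 0.939883
R(D) = exp(−0.0000816 × 500) = 0.960021
R(E) = exp(−0.000523 × 500) = 0.769896
R(F) = exp(−0.000302 × 500) = 0.859848
Parallel (A and B): 1 − (1 − 0.879853)(1 − 0.810179) = 0.977194
Parallel (D and E): 1 − (1 − 0.960021)(1 − 0.769896) = 0.990801
Series ([0.990801] and F): 0.990801 × 0.859848 = 0.851938
Parallel (C and [0.851938]): 1 − (1 − 0.939883)(1 − 0.851938) = 0.991099
Series ([0.977194] and [0.991099]): 0.977194 × 0.991099 = 0.9685

0.9685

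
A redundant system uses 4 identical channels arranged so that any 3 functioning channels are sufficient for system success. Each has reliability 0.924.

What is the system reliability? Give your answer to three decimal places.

0.969

R = Σ_{i=3}^{4} C(4,i) p^i (1−p)^{4−i} with p = 0.924
C(4,3)·0.924^3·0.076^1 = 0.23982
C(4,4)·0.924^4·0.076^0 = 0.72893
Sum = 0.969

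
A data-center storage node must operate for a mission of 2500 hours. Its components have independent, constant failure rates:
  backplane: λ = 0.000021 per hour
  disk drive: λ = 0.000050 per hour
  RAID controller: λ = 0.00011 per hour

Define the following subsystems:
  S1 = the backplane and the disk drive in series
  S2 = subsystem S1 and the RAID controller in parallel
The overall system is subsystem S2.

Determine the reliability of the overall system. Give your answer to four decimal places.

R(backplane) = exp(−0.000021 × 2500) = 0.948854
R(disk drive) = exp(−0.000050 × 2500) = 0.882497
R(RAID controller) = exp(−0.00011 × 2500) = 0.759572
Series (backplane and disk drive): 0.948854 × 0.882497 = 0.837361
Parallel ([0.837361] and RAID controller): 1 − (1 − 0.837361)(1 − 0.759572) = 0.9609

0.9609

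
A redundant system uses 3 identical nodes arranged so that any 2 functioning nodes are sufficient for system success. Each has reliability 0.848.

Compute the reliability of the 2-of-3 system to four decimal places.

0.9377

R = Σ_{i=2}^{3} C(3,i) p^i (1−p)^{3−i} with p = 0.848
C(3,2)·0.848^2·0.152^1 = 0.327911
C(3,3)·0.848^3·0.152^0 = 0.609800
Sum = 0.9377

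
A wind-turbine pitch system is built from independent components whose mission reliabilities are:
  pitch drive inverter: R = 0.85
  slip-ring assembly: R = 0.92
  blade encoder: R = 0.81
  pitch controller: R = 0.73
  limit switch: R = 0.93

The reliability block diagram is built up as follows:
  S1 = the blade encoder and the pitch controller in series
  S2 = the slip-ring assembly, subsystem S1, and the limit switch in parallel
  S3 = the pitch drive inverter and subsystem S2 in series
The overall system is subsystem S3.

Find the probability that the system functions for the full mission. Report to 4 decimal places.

0.8481

Series (blade encoder and pitch controller): 0.810000 × 0.730000 = 0.591300
Parallel (slip-ring assembly, [0.591300], and limit switch): 1 − (1 − 0.920000)(1 − 0.591300)(1 − 0.930000) = 0.997711
Series (pitch drive inverter and [0.997711]): 0.850000 × 0.997711 = 0.8481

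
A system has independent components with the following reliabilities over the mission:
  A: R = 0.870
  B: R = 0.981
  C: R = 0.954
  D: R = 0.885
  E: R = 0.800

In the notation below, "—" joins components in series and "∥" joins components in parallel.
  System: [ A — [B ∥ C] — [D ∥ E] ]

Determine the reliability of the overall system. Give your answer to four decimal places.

Parallel (B and C): 1 − (1 − 0.981000)(1 − 0.954000) = 0.999126
Parallel (D and E): 1 − (1 − 0.885000)(1 − 0.800000) = 0.977000
Series (A, [0.999126], and [0.977000]): 0.870000 × 0.999126 × 0.977000 = 0.8492

0.8492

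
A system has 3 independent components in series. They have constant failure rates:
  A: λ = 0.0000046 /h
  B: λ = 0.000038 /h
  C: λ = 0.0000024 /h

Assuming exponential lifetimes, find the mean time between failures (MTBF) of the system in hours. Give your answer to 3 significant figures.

22200

Series of exponential components: λ_sys = Σ λ_i
λ_sys = 0.0000046 + 0.000038 + 0.0000024 = 4.5000e-05 /h
MTBF = 1 / λ_sys = 22200 h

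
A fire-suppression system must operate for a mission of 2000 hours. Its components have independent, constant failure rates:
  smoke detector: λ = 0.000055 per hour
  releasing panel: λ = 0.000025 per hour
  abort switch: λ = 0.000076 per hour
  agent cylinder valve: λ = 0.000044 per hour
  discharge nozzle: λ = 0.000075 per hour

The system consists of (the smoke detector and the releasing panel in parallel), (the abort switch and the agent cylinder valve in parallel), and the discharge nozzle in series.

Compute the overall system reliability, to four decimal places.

R(smoke detector) = exp(−0.000055 × 2000) = 0.895834
R(releasing panel) = exp(−0.000025 × 2000) = 0.951229
R(abort switch) = exp(−0.000076 × 2000) = 0.858988
R(agent cylinder valve) = exp(−0.000044 × 2000) = 0.915761
R(discharge nozzle) = exp(−0.000075 × 2000) = 0.860708
Parallel (smoke detector and releasing panel): 1 − (1 − 0.895834)(1 − 0.951229) = 0.994920
Parallel (abort switch and agent cylinder valve): 1 − (1 − 0.858988)(1 − 0.915761) = 0.988121
Series ([0.994920], [0.988121], and discharge nozzle): 0.994920 × 0.988121 × 0.860708 = 0.8462

0.8462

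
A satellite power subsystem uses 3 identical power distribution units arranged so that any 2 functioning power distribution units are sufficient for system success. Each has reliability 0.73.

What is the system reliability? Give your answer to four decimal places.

0.8207

R = Σ_{i=2}^{3} C(3,i) p^i (1−p)^{3−i} with p = 0.73
C(3,2)·0.73^2·0.27^1 = 0.431649
C(3,3)·0.73^3·0.27^0 = 0.389017
Sum = 0.8207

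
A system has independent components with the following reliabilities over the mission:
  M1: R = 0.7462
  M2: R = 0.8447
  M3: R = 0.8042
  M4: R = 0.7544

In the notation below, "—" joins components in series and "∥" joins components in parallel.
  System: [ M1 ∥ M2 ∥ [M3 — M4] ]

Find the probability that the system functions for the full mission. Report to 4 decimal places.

0.9845

Series (M3 and M4): 0.804200 × 0.754400 = 0.606688
Parallel (M1, M2, and [0.606688]): 1 − (1 − 0.746200)(1 − 0.844700)(1 − 0.606688) = 0.9845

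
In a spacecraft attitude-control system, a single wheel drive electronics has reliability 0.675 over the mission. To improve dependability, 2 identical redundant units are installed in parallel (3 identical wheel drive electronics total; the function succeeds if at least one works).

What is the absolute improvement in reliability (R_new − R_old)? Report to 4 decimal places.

0.2907

R_before = 0.675
R_after = 1 − (1 − 0.675)^3 = 0.9657
ΔR = 0.9657 − 0.675 = 0.2907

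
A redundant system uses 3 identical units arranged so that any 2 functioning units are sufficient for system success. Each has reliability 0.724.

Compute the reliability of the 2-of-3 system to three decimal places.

R = Σ_{i=2}^{3} C(3,i) p^i (1−p)^{3−i} with p = 0.724
C(3,2)·0.724^2·0.276^1 = 0.43402
C(3,3)·0.724^3·0.276^0 = 0.37950
Sum = 0.814

0.814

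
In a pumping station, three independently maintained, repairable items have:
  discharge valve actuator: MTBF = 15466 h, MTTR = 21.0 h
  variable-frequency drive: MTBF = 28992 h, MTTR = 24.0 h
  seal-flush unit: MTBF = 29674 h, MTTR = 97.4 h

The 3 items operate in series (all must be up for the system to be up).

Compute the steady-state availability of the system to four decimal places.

0.9946

A(discharge valve actuator) = MTBF/(MTBF+MTTR) = 15466/(15466+21.0) = 0.998644
A(variable-frequency drive) = MTBF/(MTBF+MTTR) = 28992/(28992+24.0) = 0.999173
A(seal-flush unit) = MTBF/(MTBF+MTTR) = 29674/(29674+97.4) = 0.996728
Series availability: 0.998644 × 0.999173 × 0.996728 = 0.9946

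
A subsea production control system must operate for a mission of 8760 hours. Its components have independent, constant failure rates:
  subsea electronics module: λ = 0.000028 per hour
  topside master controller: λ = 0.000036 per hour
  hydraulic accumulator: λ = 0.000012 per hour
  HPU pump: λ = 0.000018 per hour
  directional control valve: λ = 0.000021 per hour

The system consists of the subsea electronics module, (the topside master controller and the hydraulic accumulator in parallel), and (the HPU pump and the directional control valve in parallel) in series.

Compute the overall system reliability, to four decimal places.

0.7427

R(subsea electronics module) = exp(−0.000028 × 8760) = 0.782485
R(topside master controller) = exp(−0.000036 × 8760) = 0.729526
R(hydraulic accumulator) = exp(−0.000012 × 8760) = 0.900216
R(HPU pump) = exp(−0.000018 × 8760) = 0.854123
R(directional control valve) = exp(−0.000021 × 8760) = 0.831969
Parallel (topside master controller and hydraulic accumulator): 1 − (1 − 0.729526)(1 − 0.900216) = 0.973011
Parallel (HPU pump and directional control valve): 1 − (1 − 0.854123)(1 − 0.831969) = 0.975488
Series (subsea electronics module, [0.973011], and [0.975488]): 0.782485 × 0.973011 × 0.975488 = 0.7427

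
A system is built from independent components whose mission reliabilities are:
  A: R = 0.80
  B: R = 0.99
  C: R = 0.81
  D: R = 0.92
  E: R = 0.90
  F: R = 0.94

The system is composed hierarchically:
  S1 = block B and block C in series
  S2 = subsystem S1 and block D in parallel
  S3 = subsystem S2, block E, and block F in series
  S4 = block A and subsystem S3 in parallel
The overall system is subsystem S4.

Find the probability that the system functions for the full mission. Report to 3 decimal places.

Series (B and C): 0.99000 × 0.81000 = 0.80190
Parallel ([0.80190] and D): 1 − (1 − 0.80190)(1 − 0.92000) = 0.98415
Series ([0.98415], E, and F): 0.98415 × 0.90000 × 0.94000 = 0.83259
Parallel (A and [0.83259]): 1 − (1 − 0.80000)(1 − 0.83259) = 0.967

0.967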